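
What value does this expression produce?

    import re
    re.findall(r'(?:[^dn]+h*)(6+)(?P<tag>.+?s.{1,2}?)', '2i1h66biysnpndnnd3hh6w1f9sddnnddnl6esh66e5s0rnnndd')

[('6', 'biysn'), ('6', 'w1f9sd'), ('6', 'e5s0')]

With 2 capturing groups, `findall` returns a 2-tuple per match.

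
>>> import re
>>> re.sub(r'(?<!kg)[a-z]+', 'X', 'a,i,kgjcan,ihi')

'X,X,X,X'

The negative lookaround is zero-width — it rules out positions where the adjacent text would match, without consuming anything.
Matches: at [0:1] → 'a'; at [2:3] → 'i'; at [4:10] → 'kgjcan'; at [11:14] → 'ihi'.
Every occurrence is swapped for 'X'.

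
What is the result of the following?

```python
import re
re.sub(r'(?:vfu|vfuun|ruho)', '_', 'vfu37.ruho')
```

Matches: at [0:3] → 'vfu'; at [6:10] → 'ruho'.
`sub` substitutes '_' at each match site.

'_37._'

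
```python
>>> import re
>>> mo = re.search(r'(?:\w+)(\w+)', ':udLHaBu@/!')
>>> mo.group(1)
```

'u'

The pattern matches one or more of a word character (non-capturing group); then one or more of a word character (captured).
`re.search` scans for the first position where the pattern succeeds.
The match spans [1:8] → 'udLHaBu'.
Captured: group 1 = 'u'.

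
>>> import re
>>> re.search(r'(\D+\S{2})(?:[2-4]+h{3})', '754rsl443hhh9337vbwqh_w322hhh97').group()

'rsl443hhh'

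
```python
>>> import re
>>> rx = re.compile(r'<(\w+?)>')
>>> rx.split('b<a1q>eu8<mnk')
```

['b', 'a1q', 'eu8<mnk']

Matches to split on: at [1:6] → '<a1q>'.
`re.split` interleaves the captured-group text with the surrounding fragments.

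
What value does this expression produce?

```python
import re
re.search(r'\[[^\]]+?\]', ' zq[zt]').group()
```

`search` walks the string left to right and returns the first match it finds.
The match spans [3:7] → '[zt]'.

'[zt]'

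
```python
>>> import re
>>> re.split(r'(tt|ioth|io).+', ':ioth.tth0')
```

Alternation tries branches left to right and keeps the first one that lets the overall match succeed at that position.
Matches to split on: at [1:10] → 'ioth.tth0'.
The group in the pattern means `split` returns the separators' captures alongside the pieces.

[':', 'ioth', '']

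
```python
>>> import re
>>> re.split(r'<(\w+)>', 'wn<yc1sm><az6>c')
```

Matches to split on: at [2:9] → '<yc1sm>'; at [9:14] → '<az6>'.
`re.split` interleaves the captured-group text with the surrounding fragments.

['wn', 'yc1sm', '', 'az6', 'c']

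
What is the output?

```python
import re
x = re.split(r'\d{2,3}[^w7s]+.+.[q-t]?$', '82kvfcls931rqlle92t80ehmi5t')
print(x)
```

This matches 2 to 3 of a digit, then one or more of any character except [w7s], then one or more of any character; then any character, then optionally a character in [q-t]; then anchored at the end.
Matches to split on: at [0:27] → '82kvfcls931rqlle92t80ehmi5t'.
`split` removes every match and returns the 2 fragments in between.

['', '']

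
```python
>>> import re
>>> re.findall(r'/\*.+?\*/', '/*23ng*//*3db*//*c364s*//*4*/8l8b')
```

['/*23ng*/', '/*3db*/', '/*c364s*/', '/*4*/']

Walking the string: at [0:8] → '/*23ng*/'; at [8:15] → '/*3db*/'; at [15:24] → '/*c364s*/'; at [24:29] → '/*4*/'.
No capturing groups, so `findall` returns the 4 full match strings.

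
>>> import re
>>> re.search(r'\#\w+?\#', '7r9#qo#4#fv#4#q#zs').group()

'#qo#'

The match spans [3:7] → '#qo#'.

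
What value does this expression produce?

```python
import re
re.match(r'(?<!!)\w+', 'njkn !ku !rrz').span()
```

`re.match` won't scan ahead — the pattern has to work from the very first character.
The match spans [0:4] → 'njkn'.

(0, 4)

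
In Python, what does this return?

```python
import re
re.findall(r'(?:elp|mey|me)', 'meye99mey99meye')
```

Alternation tries branches left to right and keeps the first one that lets the overall match succeed at that position.
With no groups in the pattern, `findall` gives back each whole match — 3 here.

['mey', 'mey', 'mey']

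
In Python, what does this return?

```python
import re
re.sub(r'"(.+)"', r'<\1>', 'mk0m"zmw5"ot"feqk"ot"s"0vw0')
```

'mk0m<zmw5"ot"feqk"ot"s>0vw0'

Matches: at [4:23] → '"zmw5"ot"feqk"ot"s"'.
The replacement refers to a captured group, so each match is rewritten using its own captured text.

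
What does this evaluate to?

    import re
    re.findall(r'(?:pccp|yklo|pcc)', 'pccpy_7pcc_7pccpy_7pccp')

['pccp', 'pcc', 'pccp', 'pccp']

`|` is ordered: at each position the engine commits to the first alternative that works.
With no groups in the pattern, `findall` gives back each whole match — 4 here.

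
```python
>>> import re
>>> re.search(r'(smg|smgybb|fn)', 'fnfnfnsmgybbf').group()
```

'fn'

The match spans [0:2] → 'fn'.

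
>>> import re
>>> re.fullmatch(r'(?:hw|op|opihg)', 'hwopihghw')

None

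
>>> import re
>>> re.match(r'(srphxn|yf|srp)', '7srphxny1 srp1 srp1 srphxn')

With `match`, the pattern is implicitly anchored at the beginning.
Here the pattern fails at index 0, so the call returns None.

None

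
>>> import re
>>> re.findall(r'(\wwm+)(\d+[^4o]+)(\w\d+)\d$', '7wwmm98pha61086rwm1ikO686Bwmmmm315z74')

[('wwmm', '98pha61086rwm1ikO686Bwmmmm315', 'z7')]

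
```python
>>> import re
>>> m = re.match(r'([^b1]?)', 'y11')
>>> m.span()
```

(0, 1)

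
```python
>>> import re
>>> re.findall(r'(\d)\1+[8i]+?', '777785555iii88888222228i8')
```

['7', '5', '8', '2']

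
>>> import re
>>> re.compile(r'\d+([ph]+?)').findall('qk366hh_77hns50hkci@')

['h', 'h', 'h']

This matches one or more of a digit; then one or more of one of [ph] (lazy) (captured).
Because the quantifier is non-greedy, it stops expanding at the earliest point where the rest of the pattern can succeed.
Walking the string: at [2:6] match '366h', group 1 = 'h'; at [8:11] match '77h', group 1 = 'h'; at [13:16] match '50h', group 1 = 'h'.
With a single group, `findall` returns only what that group captured — 3 items.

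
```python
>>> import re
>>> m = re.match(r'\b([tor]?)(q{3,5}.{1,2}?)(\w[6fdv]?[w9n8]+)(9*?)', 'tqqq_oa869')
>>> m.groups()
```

('t', 'qqq_o', 'a8', '')

The match spans [0:8] → 'tqqq_oa8'.
Captured: group 1 = 't', group 2 = 'qqq_o', group 3 = 'a8', group 4 = ''.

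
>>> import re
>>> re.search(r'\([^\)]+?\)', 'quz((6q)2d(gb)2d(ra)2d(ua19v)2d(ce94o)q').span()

Unlike `match`, `search` isn't anchored — it looks for the pattern anywhere in the string.
The match spans [3:8] → '((6q)'.

(3, 8)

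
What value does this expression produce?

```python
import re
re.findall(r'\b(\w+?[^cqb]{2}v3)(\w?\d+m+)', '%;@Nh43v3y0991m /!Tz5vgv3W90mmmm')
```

`findall` packs the 2 group values into a tuple for every match.

[('Nh43v3', 'y0991m'), ('Tz5vgv3', 'W90mmmm')]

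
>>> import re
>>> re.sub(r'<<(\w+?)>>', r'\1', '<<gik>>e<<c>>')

'gikec'

Matches: at [0:7] → '<<gik>>'; at [8:13] → '<<c>>'.
`\1` in the replacement pulls in group 1's text for each match.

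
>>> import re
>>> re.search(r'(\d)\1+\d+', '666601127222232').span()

(0, 15)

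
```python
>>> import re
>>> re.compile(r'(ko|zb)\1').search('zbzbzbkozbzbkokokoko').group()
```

A backreference is literal: `\1` must see the identical characters the first group matched.
`re.search` scans for the first position where the pattern succeeds.
The match spans [0:4] → 'zbzb'.
Captured: group 1 = 'zb'.

'zbzb'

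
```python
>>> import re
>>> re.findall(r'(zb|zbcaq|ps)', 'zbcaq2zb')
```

['zb', 'zb']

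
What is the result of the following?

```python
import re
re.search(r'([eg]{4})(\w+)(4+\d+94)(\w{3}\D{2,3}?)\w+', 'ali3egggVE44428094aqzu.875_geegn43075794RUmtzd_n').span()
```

(4, 48)

This matches exactly 4 of one of [eg] (captured); then one or more of a word character (captured); then one or more of the literal '4', then one or more of a digit, then the literal '94' (captured); then exactly 3 of a word character, then 2 to 3 of a non-digit (lazy) (captured); then one or more of a word character.
`re.search` scans for the first position where the pattern succeeds.
The match spans [4:48] → 'egggVE44428094aqzu.875_geegn43075794RUmtzd_n'.
Captured: group 1 = 'eggg', group 2 = 'VE44', group 3 = '428094', group 4 = 'aqzu.'.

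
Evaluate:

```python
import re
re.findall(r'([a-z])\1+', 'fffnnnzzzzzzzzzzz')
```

After group 1 captures some text, `\1` only succeeds where that same text appears again.
Because there's exactly one group, `findall` drops the full match and keeps group 1 from each hit.

['f', 'n', 'z']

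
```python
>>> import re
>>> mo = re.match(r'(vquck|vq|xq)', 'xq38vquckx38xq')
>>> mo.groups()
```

('xq',)

`match` is anchored at position 0; if the pattern doesn't fit there, it returns None.
The match spans [0:2] → 'xq'.
Captured: group 1 = 'xq'.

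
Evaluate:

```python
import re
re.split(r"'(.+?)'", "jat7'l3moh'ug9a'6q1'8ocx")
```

['jat7', 'l3moh', 'ug9a', '6q1', '8ocx']

Matches to split on: at [4:11] → "'l3moh'"; at [15:20] → "'6q1'".
The group in the pattern means `split` returns the separators' captures alongside the pieces.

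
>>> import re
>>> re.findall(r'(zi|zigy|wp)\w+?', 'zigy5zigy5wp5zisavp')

Branches in `(...|...)` are attempted left-to-right; the first branch that allows the whole pattern to succeed is taken.
Matches: at [0:3] match 'zig', group 1 = 'zi'; at [5:8] match 'zig', group 1 = 'zi'; at [10:13] match 'wp5', group 1 = 'wp'; at [13:16] match 'zis', group 1 = 'zi'.
With a single group, `findall` returns only what that group captured — 4 items.

['zi', 'zi', 'wp', 'zi']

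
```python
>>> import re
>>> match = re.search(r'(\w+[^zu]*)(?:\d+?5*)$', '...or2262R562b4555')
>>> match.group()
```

'or2262R562b4555'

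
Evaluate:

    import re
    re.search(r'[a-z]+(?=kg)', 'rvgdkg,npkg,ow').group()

'rvgd'

Because the assertion is zero-width, the text it checks is not consumed and won't appear in the result.
`re.search` scans for the first position where the pattern succeeds.
The match spans [0:4] → 'rvgd'.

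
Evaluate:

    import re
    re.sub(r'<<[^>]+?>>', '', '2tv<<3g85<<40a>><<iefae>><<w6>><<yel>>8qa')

Every occurrence is swapped for ''.

'2tv8qa'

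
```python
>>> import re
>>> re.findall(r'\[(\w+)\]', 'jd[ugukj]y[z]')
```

Matches: at [2:9] match '[ugukj]', group 1 = 'ugukj'; at [10:13] match '[z]', group 1 = 'z'.
With a single group, `findall` returns only what that group captured — 2 items.

['ugukj', 'z']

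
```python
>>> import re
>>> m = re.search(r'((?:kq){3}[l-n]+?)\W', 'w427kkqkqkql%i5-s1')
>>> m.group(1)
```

'kqkqkql'

The match spans [5:13] → 'kqkqkql%'.
Captured: group 1 = 'kqkqkql'.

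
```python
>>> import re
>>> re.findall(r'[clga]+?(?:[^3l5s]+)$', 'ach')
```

['ach']

`findall` yields the raw match text (1 of them) because the pattern has no groups.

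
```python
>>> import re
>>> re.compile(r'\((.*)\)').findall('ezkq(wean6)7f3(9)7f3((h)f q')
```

['wean6)7f3(9)7f3((h']

Matches: at [4:24] match '(wean6)7f3(9)7f3((h)', group 1 = 'wean6)7f3(9)7f3((h'.
Because there's exactly one group, `findall` drops the full match and keeps group 1 from the one hit.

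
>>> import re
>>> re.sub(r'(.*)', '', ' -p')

`sub` substitutes '' at each match site.

''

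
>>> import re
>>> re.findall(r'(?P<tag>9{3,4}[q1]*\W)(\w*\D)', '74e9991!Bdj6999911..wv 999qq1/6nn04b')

[('9991!', 'Bdj6999911.'), ('999qq1/', '6nn04b')]

The pattern matches 3 to 4 of the literal '9', then zero or more of one of [q1], then a non-word character (captured as 'tag'); then zero or more of a word character, then a non-digit (captured).
Scanning left to right: at [3:19] match '9991!Bdj6999911.', groups = ('9991!', 'Bdj6999911.'); at [23:36] match '999qq1/6nn04b', groups = ('999qq1/', '6nn04b').
With 2 capturing groups, `findall` returns a 2-tuple per match.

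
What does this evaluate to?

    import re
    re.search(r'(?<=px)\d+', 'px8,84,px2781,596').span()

Lookahead/lookbehind check context without consuming it, so the matched span excludes the asserted characters.
Unlike `match`, `search` isn't anchored — it looks for the pattern anywhere in the string.
The match spans [2:3] → '8'.

(2, 3)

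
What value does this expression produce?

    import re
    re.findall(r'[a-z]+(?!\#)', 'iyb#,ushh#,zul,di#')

['iy', 'ush', 'zul', 'd']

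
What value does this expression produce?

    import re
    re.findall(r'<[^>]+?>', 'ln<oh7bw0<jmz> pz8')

['<oh7bw0<jmz>']

No capturing groups, so `findall` returns the 1 full match string.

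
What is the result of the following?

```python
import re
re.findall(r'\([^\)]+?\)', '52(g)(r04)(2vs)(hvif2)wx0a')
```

`findall` yields the raw match text (4 of them) because the pattern has no groups.

['(g)', '(r04)', '(2vs)', '(hvif2)']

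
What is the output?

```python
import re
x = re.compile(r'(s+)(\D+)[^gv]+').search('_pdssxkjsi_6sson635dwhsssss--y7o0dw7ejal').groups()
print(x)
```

The pattern matches one or more of a literal 's' (captured); then one or more of a non-digit (captured); then one or more of any character except [gv].
`re.search` tries every starting position until one works.
The match spans [3:40] → 'ssxkjsi_6sson635dwhsssss--y7o0dw7ejal'.
Captured: group 1 = 'ss', group 2 = 'xkjsi_'.

('ss', 'xkjsi_')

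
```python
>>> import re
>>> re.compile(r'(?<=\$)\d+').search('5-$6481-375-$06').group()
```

'6481'

The positive lookaround only admits positions where the adjacent text matches; those characters stay outside the span.
`search` walks the string left to right and returns the first match it finds.
The match spans [3:7] → '6481'.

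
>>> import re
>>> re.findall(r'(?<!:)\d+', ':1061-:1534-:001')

['061', '534', '01']

A negative assertion filters positions out without eating any characters.
No capturing groups, so `findall` returns the 3 full match strings.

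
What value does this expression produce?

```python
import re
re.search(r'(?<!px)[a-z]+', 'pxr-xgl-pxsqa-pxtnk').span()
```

(0, 3)

Because the assertion is negative and zero-width, positions next to the forbidden text are skipped.
The match spans [0:3] → 'pxr'.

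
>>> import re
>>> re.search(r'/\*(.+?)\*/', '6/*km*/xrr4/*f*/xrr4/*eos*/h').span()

(1, 7)

`re.search` scans for the first position where the pattern succeeds.
The match spans [1:7] → '/*km*/'.
Captured: group 1 = 'km'.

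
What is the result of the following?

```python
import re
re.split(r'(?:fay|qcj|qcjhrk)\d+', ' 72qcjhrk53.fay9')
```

The string is cut at each match, leaving 3 pieces.

[' 72', '.', '']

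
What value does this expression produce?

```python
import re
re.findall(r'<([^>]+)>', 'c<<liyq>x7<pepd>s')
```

`findall` collects group 1 from each match (2 total).

['<liyq', 'pepd']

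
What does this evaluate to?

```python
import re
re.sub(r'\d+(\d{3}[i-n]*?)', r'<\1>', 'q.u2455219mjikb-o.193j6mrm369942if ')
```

Because the quantifier is non-greedy, it stops expanding at the earliest point where the rest of the pattern can succeed.
`\1` in the replacement pulls in group 1's text for each match.

'q.u<219>mjikb-o.193j6mrm<942>if '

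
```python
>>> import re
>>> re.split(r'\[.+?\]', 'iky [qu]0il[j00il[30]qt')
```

['iky ', '0il', 'qt']

A `+?`/`*?`/`{m,n}?` starts at its minimum and grows only as far as needed for what follows to match.
Matches to split on: at [4:8] → '[qu]'; at [11:21] → '[j00il[30]'.
Each match becomes a cut point; 3 segments remain.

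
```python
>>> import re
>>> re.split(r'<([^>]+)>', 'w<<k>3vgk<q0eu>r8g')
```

Matches to split on: at [1:5] → '<<k>'; at [9:15] → '<q0eu>'.
`re.split` interleaves the captured-group text with the surrounding fragments.

['w', '<k', '3vgk', 'q0eu', 'r8g']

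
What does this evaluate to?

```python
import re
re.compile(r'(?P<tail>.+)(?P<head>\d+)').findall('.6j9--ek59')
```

[('.6j9--ek5', '9')]

Pattern: one or more of any character (captured as 'tail'); then one or more of a digit (captured as 'head').
Walking the string: at [0:10] match '.6j9--ek59', groups = ('.6j9--ek5', '9').
`findall` packs the 2 group values into a tuple for every match.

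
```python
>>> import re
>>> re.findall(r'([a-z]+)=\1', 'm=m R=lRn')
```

['m']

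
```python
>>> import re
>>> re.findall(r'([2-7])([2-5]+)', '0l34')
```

This matches a character in [2-7] (captured); then one or more of a character in [2-5] (captured).
Scanning left to right: at [2:4] match '34', groups = ('3', '4').
Multiple groups make `findall` return tuples — one 2-tuple for the one match.

[('3', '4')]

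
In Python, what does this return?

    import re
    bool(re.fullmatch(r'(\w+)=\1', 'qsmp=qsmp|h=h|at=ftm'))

False

`\1` has to match the exact text group 1 already captured.
For `fullmatch`, every character of the input must be accounted for by the pattern.
Here the pattern can't cover the whole string, so the call returns None, and `bool(None)` is False.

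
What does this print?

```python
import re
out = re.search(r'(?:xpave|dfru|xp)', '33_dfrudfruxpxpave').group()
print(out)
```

dfru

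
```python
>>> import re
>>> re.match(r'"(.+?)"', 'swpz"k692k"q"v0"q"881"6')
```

`match` is anchored at position 0; if the pattern doesn't fit there, it returns None.
Here the pattern fails at index 0, so the call returns None.

None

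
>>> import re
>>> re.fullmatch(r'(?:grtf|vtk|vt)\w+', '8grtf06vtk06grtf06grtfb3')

None

`re.fullmatch` requires the pattern to consume the entire string.
Here the pattern can't cover the whole string, so the call returns None.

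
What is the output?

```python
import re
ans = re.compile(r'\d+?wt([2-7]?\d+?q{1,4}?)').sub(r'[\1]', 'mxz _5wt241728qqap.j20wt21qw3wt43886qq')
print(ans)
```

This matches one or more of a digit (lazy), then the literal 'wt'; then optionally a character in [2-7], then one or more of a digit (lazy), then 1 to 4 of a literal 'q' (lazy) (captured).
A `+?`/`*?`/`{m,n}?` starts at its minimum and grows only as far as needed for what follows to match.
Matches: at [5:15] → '5wt241728q'; at [20:27] → '20wt21q'; at [28:37] → '3wt43886q'.
Each match is replaced using the text its own group 1 captured.

mxz _[241728q]qap.j[21q]w[43886q]q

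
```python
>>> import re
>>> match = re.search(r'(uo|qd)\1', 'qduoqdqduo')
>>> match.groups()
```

('qd',)

The match spans [4:8] → 'qdqd'.
Captured: group 1 = 'qd'.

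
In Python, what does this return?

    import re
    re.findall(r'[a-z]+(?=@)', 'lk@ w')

Because the assertion is zero-width, the text it checks is not consumed and won't appear in the result.
Matches: at [0:2] → 'lk'.
No capturing groups, so `findall` returns the 1 full match string.

['lk']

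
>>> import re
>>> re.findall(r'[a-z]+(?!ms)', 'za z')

Because the assertion is negative and zero-width, positions next to the forbidden text are skipped.
Walking the string: at [0:2] → 'za'; at [3:4] → 'z'.
Since nothing is captured, `findall` lists the 2 matched substrings directly.

['za', 'z']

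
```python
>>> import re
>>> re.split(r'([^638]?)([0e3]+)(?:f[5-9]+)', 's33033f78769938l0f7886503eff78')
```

The pattern matches optionally any character except [638] (captured); then one or more of one of [0e3] (captured); then the literal 'f', then one or more of a character in [5-9] (non-capturing group).
`re.split` interleaves the captured-group text with the surrounding fragments.

['', 's', '33033', '38', 'l', '0', '03eff78']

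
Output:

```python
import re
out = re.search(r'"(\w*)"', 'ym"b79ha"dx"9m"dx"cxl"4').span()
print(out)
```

(2, 9)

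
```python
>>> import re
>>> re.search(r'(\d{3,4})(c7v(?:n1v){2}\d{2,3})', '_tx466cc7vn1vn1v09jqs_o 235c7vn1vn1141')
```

None

Pattern: 3 to 4 of a digit (captured); then the literal 'c7v', then the literal 'n1v' repeated 2 times, then 2 to 3 of a digit (captured).
`re.search` scans for the first position where the pattern succeeds.
Here the pattern never matches, so the call returns None.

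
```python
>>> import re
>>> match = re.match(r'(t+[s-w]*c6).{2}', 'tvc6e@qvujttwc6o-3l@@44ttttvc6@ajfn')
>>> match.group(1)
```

This matches one or more of a literal 't', then zero or more of a character in [s-w], then the literal 'c6' (captured); then exactly 2 of any character.
`re.match` only tries the pattern at the start of the string.
The match spans [0:6] → 'tvc6e@'.
Captured: group 1 = 'tvc6'.

'tvc6'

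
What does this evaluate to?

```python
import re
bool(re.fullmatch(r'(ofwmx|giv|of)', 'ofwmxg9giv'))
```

False

`re.fullmatch` is like wrapping the pattern in `^…$` (in single-line mode).
Here the string isn't matched end-to-end, so the call returns None, and `bool(None)` is False.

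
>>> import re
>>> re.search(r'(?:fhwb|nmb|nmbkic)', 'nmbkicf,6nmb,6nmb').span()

(0, 3)

Alternation tries branches left to right and keeps the first one that lets the overall match succeed at that position.
The match spans [0:3] → 'nmb'.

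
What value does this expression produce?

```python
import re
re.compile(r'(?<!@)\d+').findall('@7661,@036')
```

['661', '36']

`(?!…)`/`(?<!…)` only lets a position through if the neighbouring text does NOT match; no characters are consumed.
Walking the string: at [2:5] → '661'; at [8:10] → '36'.
No capturing groups, so `findall` returns the 2 full match strings.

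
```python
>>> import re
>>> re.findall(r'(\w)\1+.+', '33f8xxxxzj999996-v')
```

['3']

A backreference is literal: `\1` must see the identical characters the first group matched.
With a single group, `findall` returns only what that group captured — 1 item.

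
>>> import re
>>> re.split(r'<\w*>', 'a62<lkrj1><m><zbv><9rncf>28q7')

Matches to split on: at [3:10] → '<lkrj1>'; at [10:13] → '<m>'; at [13:18] → '<zbv>'; at [18:25] → '<9rncf>'.
`split` removes every match and returns the 5 fragments in between.

['a62', '', '', '', '28q7']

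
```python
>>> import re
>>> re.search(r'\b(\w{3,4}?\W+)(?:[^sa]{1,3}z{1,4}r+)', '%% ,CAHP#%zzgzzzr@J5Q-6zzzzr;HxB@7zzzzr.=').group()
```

The pattern matches a word boundary (`\b`, zero-width); then 3 to 4 of a word character (lazy), then one or more of a non-word character (captured); then 1 to 3 of any character except [sa], then 1 to 4 of the literal 'z', then one or more of the literal 'r' (non-capturing group).
`search` walks the string left to right and returns the first match it finds.
The match spans [4:17] → 'CAHP#%zzgzzzr'.
Captured: group 1 = 'CAHP#%'.

'CAHP#%zzgzzzr'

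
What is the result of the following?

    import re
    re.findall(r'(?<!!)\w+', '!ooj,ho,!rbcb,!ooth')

['oj', 'ho', 'bcb', 'oth']

`(?!…)`/`(?<!…)` only lets a position through if the neighbouring text does NOT match; no characters are consumed.
No capturing groups, so `findall` returns the 4 full match strings.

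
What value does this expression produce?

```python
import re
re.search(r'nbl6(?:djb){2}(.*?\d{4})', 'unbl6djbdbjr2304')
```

None

Pattern: the literal 'nb', then the literal 'l6', then the literal 'djb' repeated 2 times; then zero or more of any character (lazy), then exactly 4 of a digit (captured).
Here nothing in the string fits, so the call returns None.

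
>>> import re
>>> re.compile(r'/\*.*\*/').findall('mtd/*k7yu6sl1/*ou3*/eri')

['/*k7yu6sl1/*ou3*/']

Matches: at [3:20] → '/*k7yu6sl1/*ou3*/'.
With no groups in the pattern, `findall` gives back each whole match — 1 here.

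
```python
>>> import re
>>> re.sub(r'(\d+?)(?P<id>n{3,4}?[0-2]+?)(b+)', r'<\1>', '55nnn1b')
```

'<55>'

The pattern matches one or more of a digit (lazy) (captured); then 3 to 4 of the literal 'n' (lazy), then one or more of a character in [0-2] (lazy) (captured as 'id'); then one or more of a literal 'b' (captured).
The replacement refers to a captured group, so each match is rewritten using its own captured text.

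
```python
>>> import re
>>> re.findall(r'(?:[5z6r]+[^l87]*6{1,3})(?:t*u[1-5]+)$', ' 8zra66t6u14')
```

['zra66t6u14']

The pattern matches one or more of one of [5z6r], then zero or more of any character except [l87], then 1 to 3 of the literal '6' (non-capturing group); then zero or more of the literal 't', then the literal 'u', then one or more of a character in [1-5] (non-capturing group); then anchored at the end.
With no groups in the pattern, `findall` gives back each whole match — 1 here.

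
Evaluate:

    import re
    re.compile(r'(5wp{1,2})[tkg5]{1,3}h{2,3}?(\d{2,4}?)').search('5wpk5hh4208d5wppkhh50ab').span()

(0, 9)

Pattern: the literal '5w', then 1 to 2 of a literal 'p' (captured); then 1 to 3 of one of [tkg5], then 2 to 3 of the literal 'h' (lazy); then 2 to 4 of a digit (lazy) (captured).
Lazy quantifiers expand one character at a time until the remainder of the pattern can match.
`re.search` tries every starting position until one works.
The match spans [0:9] → '5wpk5hh42'.
Captured: group 1 = '5wp', group 2 = '42'.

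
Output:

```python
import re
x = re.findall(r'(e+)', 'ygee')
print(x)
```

Because there's exactly one group, `findall` drops the full match and keeps group 1 from the one hit.

['ee']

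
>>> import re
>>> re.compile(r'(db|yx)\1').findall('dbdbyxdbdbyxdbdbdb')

['db', 'db', 'db']

A backreference is literal: `\1` must see the identical characters the first group matched.
Scanning left to right: at [0:4] match 'dbdb', group 1 = 'db'; at [6:10] match 'dbdb', group 1 = 'db'; at [12:16] match 'dbdb', group 1 = 'db'.
With a single group, `findall` returns only what that group captured — 3 items.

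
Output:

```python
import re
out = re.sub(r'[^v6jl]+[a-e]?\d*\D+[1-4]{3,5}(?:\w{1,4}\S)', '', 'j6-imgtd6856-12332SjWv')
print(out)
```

j6

Pattern: one or more of any character except [v6jl], then optionally a character in [a-e], then zero or more of a digit; then one or more of a non-digit, then 3 to 5 of a character in [1-4]; then 1 to 4 of a word character, then a non-whitespace character (non-capturing group).
Matches: at [2:22] → '-imgtd6856-12332SjWv'.
`sub` substitutes '' at each match site.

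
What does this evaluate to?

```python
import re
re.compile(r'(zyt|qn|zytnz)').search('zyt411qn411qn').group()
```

'zyt'

The match spans [0:3] → 'zyt'.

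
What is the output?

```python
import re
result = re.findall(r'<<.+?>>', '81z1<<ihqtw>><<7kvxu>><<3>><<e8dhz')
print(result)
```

Because the quantifier is non-greedy, it stops expanding at the earliest point where the rest of the pattern can succeed.
Matches: at [4:13] → '<<ihqtw>>'; at [13:22] → '<<7kvxu>>'; at [22:27] → '<<3>>'.
With no groups in the pattern, `findall` gives back each whole match — 3 here.

['<<ihqtw>>', '<<7kvxu>>', '<<3>>']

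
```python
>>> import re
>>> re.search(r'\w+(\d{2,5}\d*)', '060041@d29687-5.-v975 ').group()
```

The match spans [0:6] → '060041'.

'060041'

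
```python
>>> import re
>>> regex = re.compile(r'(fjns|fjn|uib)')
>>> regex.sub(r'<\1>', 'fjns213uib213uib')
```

`|` is ordered: at each position the engine commits to the first alternative that works.
Matches: at [0:4] → 'fjns'; at [7:10] → 'uib'; at [13:16] → 'uib'.
Each match is replaced using the text its own group 1 captured.

'<fjns>213<uib>213<uib>'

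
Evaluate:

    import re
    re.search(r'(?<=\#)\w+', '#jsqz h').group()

'jsqz'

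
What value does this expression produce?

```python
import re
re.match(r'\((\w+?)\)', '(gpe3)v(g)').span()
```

(0, 6)

`re.match` only tries the pattern at the start of the string.
The match spans [0:6] → '(gpe3)'.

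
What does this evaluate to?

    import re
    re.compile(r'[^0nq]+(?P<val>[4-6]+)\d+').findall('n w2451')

Because there's exactly one group, `findall` drops the full match and keeps group 1 from the one hit.

['5']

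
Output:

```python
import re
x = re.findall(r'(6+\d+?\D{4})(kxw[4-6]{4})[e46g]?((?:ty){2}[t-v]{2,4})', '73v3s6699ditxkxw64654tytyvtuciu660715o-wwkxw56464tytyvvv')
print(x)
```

[('6699ditx', 'kxw6465', 'tytyvtu'), ('660715o-ww', 'kxw5646', 'tytyvvv')]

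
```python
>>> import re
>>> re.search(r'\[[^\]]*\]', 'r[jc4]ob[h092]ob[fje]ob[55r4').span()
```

(1, 6)

`search` walks the string left to right and returns the first match it finds.
The match spans [1:6] → '[jc4]'.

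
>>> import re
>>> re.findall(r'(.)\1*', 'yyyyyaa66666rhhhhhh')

After group 1 captures some text, `\1` only succeeds where that same text appears again.
`findall` collects group 1 from each match (5 total).

['y', 'a', '6', 'r', 'h']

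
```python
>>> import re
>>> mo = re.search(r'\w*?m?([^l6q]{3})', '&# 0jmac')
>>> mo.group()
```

Pattern: zero or more of a word character (lazy), then optionally a literal 'm'; then exactly 3 of any character except [l6q] (captured).
`search` walks the string left to right and returns the first match it finds.
The match spans [0:3] → '&# '.
Captured: group 1 = '&# '.

'&# '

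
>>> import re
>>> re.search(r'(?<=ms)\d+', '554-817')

None

The lookaround is zero-width — it requires the adjacent text to match without consuming it, so the asserted text isn't part of the match.
Here no position works, so the call returns None.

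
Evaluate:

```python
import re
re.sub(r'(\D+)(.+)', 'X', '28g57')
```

`sub` substitutes 'X' at each match site.

'28X'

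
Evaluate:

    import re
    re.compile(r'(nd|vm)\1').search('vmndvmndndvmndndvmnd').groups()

('nd',)

The match spans [6:10] → 'ndnd'.
Captured: group 1 = 'nd'.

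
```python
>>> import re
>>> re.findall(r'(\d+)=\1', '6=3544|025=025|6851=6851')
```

`\1` has to match the exact text group 1 already captured.
`findall` collects group 1 from each match (2 total).

['025', '6851']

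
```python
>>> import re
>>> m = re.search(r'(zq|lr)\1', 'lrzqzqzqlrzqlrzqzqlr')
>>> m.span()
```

`\1` is not a pattern — it's the concrete string captured by group 1, re-applied verbatim.
`search` walks the string left to right and returns the first match it finds.
The match spans [2:6] → 'zqzq'.
Captured: group 1 = 'zq'.

(2, 6)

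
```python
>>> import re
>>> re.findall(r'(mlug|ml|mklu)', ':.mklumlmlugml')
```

['mklu', 'ml', 'mlug', 'ml']

Alternation isn't longest-match — the leftmost alternative that fits at this position is chosen.
Matches: at [2:6] match 'mklu', group 1 = 'mklu'; at [6:8] match 'ml', group 1 = 'ml'; at [8:12] match 'mlug', group 1 = 'mlug'; at [12:14] match 'ml', group 1 = 'ml'.
`findall` collects group 1 from each match (4 total).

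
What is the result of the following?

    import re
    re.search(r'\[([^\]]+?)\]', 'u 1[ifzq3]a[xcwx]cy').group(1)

Unlike `match`, `search` isn't anchored — it looks for the pattern anywhere in the string.
The match spans [3:10] → '[ifzq3]'.
Captured: group 1 = 'ifzq3'.

'ifzq3'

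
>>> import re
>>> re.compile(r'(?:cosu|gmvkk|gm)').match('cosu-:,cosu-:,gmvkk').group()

'cosu'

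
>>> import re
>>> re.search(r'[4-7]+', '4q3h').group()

The pattern matches one or more of a character in [4-7].
`re.search` scans for the first position where the pattern succeeds.
The match spans [0:1] → '4'.

'4'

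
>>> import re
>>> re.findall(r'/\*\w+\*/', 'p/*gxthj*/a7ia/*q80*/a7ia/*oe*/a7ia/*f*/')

['/*gxthj*/', '/*q80*/', '/*oe*/', '/*f*/']

Matches: at [1:10] → '/*gxthj*/'; at [14:21] → '/*q80*/'; at [25:31] → '/*oe*/'; at [35:40] → '/*f*/'.
Since nothing is captured, `findall` lists the 4 matched substrings directly.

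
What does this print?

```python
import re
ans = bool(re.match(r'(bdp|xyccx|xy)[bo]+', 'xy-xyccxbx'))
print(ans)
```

False

`re.match` won't scan ahead — the pattern has to work from the very first character.
Here the pattern fails at index 0, so the call returns None, and `bool(None)` is False.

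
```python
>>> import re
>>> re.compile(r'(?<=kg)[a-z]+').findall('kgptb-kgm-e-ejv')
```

['ptb', 'm']

The positive lookaround only admits positions where the adjacent text matches; those characters stay outside the span.
No capturing groups, so `findall` returns the 2 full match strings.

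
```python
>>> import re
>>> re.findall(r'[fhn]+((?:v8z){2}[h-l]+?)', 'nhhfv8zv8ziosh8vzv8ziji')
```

['v8zv8zi']

Pattern: one or more of one of [fhn]; then the literal 'v8z' repeated 2 times, then one or more of a character in [h-l] (lazy) (captured).
Scanning left to right: at [0:11] match 'nhhfv8zv8zi', group 1 = 'v8zv8zi'.
`findall` collects group 1 from the one match (1 total).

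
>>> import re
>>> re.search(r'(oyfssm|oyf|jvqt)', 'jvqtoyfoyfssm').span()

(0, 4)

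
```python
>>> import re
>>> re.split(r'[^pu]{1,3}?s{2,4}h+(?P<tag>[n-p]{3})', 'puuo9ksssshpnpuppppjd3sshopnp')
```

['puu', 'pnp', 'upppp', 'opn', 'p']

Pattern: 1 to 3 of any character except [pu] (lazy), then 2 to 4 of the literal 's', then one or more of the literal 'h'; then exactly 3 of a character in [n-p] (captured as 'tag').
The group in the pattern means `split` returns the separators' captures alongside the pieces.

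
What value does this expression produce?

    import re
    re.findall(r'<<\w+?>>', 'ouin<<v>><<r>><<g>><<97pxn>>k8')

['<<v>>', '<<r>>', '<<g>>', '<<97pxn>>']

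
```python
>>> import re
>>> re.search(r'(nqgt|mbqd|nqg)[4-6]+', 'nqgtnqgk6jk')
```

None

`search` walks the string left to right and returns the first match it finds.
Here nothing in the string fits, so the call returns None.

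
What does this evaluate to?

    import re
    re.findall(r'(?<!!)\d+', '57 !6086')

['57', '086']

The negative lookaround is zero-width — it rules out positions where the adjacent text would match, without consuming anything.
Matches: at [0:2] → '57'; at [5:8] → '086'.
No capturing groups, so `findall` returns the 2 full match strings.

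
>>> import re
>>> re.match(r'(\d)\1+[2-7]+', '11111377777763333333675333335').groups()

('1',)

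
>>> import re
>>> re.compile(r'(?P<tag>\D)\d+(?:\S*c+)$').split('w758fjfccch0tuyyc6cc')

['', 'w', '']

This matches a non-digit (captured as 'tag'); then one or more of a digit; then zero or more of a non-whitespace character, then one or more of the literal 'c' (non-capturing group); then anchored at the end.
Matches to split on: at [0:20] → 'w758fjfccch0tuyyc6cc'.
With a capturing group present, the delimiter's captured portion is kept in the result list.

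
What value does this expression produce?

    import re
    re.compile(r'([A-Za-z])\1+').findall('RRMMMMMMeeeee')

['R', 'M', 'e']

The backreference `\1` re-matches whatever the first group consumed, character for character.
One capturing group, so `findall` returns just the captured substring from each match — 3 in all.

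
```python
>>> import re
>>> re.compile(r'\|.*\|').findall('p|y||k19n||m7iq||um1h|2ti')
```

Matches: at [1:22] → '|y||k19n||m7iq||um1h|'.
With no groups in the pattern, `findall` gives back each whole match — 1 here.

['|y||k19n||m7iq||um1h|']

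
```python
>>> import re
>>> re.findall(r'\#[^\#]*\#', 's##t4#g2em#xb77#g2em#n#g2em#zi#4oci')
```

['##', '#g2em#', '#g2em#', '#g2em#']

No capturing groups, so `findall` returns the 4 full match strings.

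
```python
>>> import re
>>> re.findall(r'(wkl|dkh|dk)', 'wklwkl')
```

['wkl', 'wkl']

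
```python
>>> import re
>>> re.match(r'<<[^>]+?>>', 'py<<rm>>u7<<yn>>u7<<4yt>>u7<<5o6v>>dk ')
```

`re.match` only tries the pattern at the start of the string.
Here the pattern fails at index 0, so the call returns None.

None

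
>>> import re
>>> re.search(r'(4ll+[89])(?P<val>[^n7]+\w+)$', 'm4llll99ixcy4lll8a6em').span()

(1, 21)

Pattern: the literal '4l', then one or more of the literal 'l', then one of [89] (captured); then one or more of any character except [n7], then one or more of a word character (captured as 'val'); then anchored at the end.
`search` walks the string left to right and returns the first match it finds.
The match spans [1:21] → '4llll99ixcy4lll8a6em'.
Captured: group 1 = '4llll9', group 2 = '9ixcy4lll8a6em'.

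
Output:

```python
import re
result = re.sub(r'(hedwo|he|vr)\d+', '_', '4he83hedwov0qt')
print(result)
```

4_hedwov0qt

Each match is replaced by '_'.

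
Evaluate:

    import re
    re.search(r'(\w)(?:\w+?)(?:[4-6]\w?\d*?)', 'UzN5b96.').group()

'UzN5b'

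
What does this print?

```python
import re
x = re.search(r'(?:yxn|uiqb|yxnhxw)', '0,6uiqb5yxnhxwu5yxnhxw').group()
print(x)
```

uiqb

`re.search` tries every starting position until one works.
The match spans [3:7] → 'uiqb'.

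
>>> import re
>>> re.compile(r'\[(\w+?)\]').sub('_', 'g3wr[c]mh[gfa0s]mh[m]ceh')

'g3wr_mh_mh_ceh'

`sub` substitutes '_' at each match site.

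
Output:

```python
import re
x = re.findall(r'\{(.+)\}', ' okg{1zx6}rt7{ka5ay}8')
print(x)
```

['1zx6}rt7{ka5ay']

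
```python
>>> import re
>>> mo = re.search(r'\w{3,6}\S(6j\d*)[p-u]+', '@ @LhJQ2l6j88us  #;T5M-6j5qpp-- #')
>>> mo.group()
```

The match spans [3:15] → 'LhJQ2l6j88us'.

'LhJQ2l6j88us'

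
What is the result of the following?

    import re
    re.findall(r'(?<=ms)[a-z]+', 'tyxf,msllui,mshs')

['llui', 'hs']

Lookahead/lookbehind check context without consuming it, so the matched span excludes the asserted characters.
Matches: at [7:11] → 'llui'; at [14:16] → 'hs'.
Since nothing is captured, `findall` lists the 2 matched substrings directly.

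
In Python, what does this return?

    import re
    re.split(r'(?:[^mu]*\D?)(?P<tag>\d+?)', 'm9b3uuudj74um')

['', '9', '', '3', 'uuu', '4', 'um']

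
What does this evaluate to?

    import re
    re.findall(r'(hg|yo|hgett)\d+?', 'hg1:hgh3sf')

Walking the string: at [0:3] match 'hg1', group 1 = 'hg'.
Because there's exactly one group, `findall` drops the full match and keeps group 1 from the one hit.

['hg']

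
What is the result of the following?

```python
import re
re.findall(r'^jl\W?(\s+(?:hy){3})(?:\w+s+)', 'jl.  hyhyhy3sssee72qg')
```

This matches anchored at the start of the string; then the literal 'jl', then optionally a non-word character; then one or more of whitespace, then the literal 'hy' repeated 3 times (captured); then one or more of a word character, then one or more of a literal 's' (non-capturing group).
Walking the string: at [0:15] match 'jl.  hyhyhy3sss', group 1 = '  hyhyhy'.
One capturing group, so `findall` returns just the captured substring from the one match — 1 in all.

['  hyhyhy']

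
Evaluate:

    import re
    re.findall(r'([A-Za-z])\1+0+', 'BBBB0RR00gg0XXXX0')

After group 1 captures some text, `\1` only succeeds where that same text appears again.
Matches: at [0:5] match 'BBBB0', group 1 = 'B'; at [5:9] match 'RR00', group 1 = 'R'; at [9:12] match 'gg0', group 1 = 'g'; at [12:17] match 'XXXX0', group 1 = 'X'.
Because there's exactly one group, `findall` drops the full match and keeps group 1 from each hit.

['B', 'R', 'g', 'X']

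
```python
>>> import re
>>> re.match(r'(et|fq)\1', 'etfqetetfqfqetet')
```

`\1` has to match the exact text group 1 already captured.
`match` is anchored at position 0; if the pattern doesn't fit there, it returns None.
Here the string doesn't start with a match, so the call returns None.

None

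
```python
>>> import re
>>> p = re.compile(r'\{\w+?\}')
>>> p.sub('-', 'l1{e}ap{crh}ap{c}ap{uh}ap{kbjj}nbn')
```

Matches: at [2:5] → '{e}'; at [7:12] → '{crh}'; at [14:17] → '{c}'; at [19:23] → '{uh}'; at [25:31] → '{kbjj}'.
Every occurrence is swapped for '-'.

'l1-ap-ap-ap-ap-nbn'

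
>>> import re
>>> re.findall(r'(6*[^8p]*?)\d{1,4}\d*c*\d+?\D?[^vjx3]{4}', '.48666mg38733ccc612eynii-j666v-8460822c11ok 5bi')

['.', '', 'nii-j', '']

The pattern matches zero or more of the literal '6', then zero or more of any character except [8p] (lazy) (captured); then 1 to 4 of a digit, then zero or more of a digit, then zero or more of the literal 'c'; then one or more of a digit (lazy), then optionally a non-digit, then exactly 4 of any character except [vjx3].
Because there's exactly one group, `findall` drops the full match and keeps group 1 from each hit.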